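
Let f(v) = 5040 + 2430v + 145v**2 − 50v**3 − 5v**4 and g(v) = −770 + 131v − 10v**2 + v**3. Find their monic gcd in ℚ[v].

Apply the Euclidean algorithm:
  −5v**4 − 50v**3 + 145v**2 + 2430v + 5040 = (−5v − 100)(v**3 − 10v**2 + 131v − 770) + (−200v**2 + 11680v − 71960)
  v**3 − 10v**2 + 131v − 770 = (−(1/200)v − 121/500)(−200v**2 + 11680v − 71960) + ((64944/25)v − 454608/25)
  −200v**2 + 11680v − 71960 = (−(625/8118)v + 32125/8118)((64944/25)v − 454608/25) + (0)
Last nonzero remainder: (64944/25)v − 454608/25. Dividing through by 64944/25 gives the monic gcd v − 7.

−7 + v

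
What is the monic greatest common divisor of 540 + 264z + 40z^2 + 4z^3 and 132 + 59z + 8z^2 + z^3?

3 + z

By polynomial division,
  4z^3 + 40z^2 + 264z + 540 = (4)(z^3 + 8z^2 + 59z + 132) + (8z^2 + 28z + 12)
  z^3 + 8z^2 + 59z + 132 = ((1/8)z + 9/16)(8z^2 + 28z + 12) + ((167/4)z + 501/4)
  8z^2 + 28z + 12 = ((32/167)z + 16/167)((167/4)z + 501/4) + (0)
Last nonzero remainder: (167/4)z + 501/4. Dividing through by 167/4 gives the monic gcd z + 3.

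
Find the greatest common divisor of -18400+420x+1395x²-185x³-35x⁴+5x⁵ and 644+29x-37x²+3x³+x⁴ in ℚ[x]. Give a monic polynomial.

Apply the Euclidean algorithm:
  5x⁵-35x⁴-185x³+1395x²+420x-18400 = (5x-50)(x⁴+3x³-37x²+29x+644) + (150x³-600x²-1350x+13800)
  x⁴+3x³-37x²+29x+644 = ((1/150)x+7/150)(150x³-600x²-1350x+13800) + (0)
Last nonzero remainder: 150x³-600x²-1350x+13800. Dividing through by 150 gives the monic gcd x³-4x²-9x+92.

92-9x-4x²+x³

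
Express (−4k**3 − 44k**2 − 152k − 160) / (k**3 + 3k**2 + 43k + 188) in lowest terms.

Euclidean algorithm in ℚ[k]:
  −4k**3 − 44k**2 − 152k − 160 = (−4)(k**3 + 3k**2 + 43k + 188) + (−32k**2 + 20k + 592)
  k**3 + 3k**2 + 43k + 188 = (−(1/32)k − 29/256)(−32k**2 + 20k + 592) + ((4081/64)k + 4081/16)
  −32k**2 + 20k + 592 = (−(2048/4081)k + 9472/4081)((4081/64)k + 4081/16) + (0)
Last nonzero remainder: (4081/64)k + 4081/16. Dividing through by 4081/64 gives the monic gcd k + 4.
Cancel k + 4 from numerator and denominator to get the reduced form.

(−4k**2 − 28k − 40)/(k**2 − k + 47)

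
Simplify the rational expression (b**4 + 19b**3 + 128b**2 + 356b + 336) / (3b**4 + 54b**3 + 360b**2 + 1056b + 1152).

(b**2 + 9b + 14)/(3b**2 + 24b + 48)

By polynomial division,
  b**4 + 19b**3 + 128b**2 + 356b + 336 = (1/3)(3b**4 + 54b**3 + 360b**2 + 1056b + 1152) + (b**3 + 8b**2 + 4b - 48)
  3b**4 + 54b**3 + 360b**2 + 1056b + 1152 = (3b + 30)(b**3 + 8b**2 + 4b - 48) + (108b**2 + 1080b + 2592)
  b**3 + 8b**2 + 4b - 48 = ((1/108)b - 1/54)(108b**2 + 1080b + 2592) + (0)
Last nonzero remainder: 108b**2 + 1080b + 2592. Dividing through by 108 gives the monic gcd b**2 + 10b + 24.
Cancel b**2 + 10b + 24 from numerator and denominator to get the reduced form.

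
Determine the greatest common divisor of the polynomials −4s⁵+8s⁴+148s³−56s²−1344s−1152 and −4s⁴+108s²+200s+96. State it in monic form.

s³−s²−26s−24

Repeated division with remainder:
  −4s⁵+8s⁴+148s³−56s²−1344s−1152 = (s−2)(−4s⁴+108s²+200s+96) + (40s³−40s²−1040s−960)
  −4s⁴+108s²+200s+96 = (−(1/10)s−1/10)(40s³−40s²−1040s−960) + (0)
Last nonzero remainder: 40s³−40s²−1040s−960. Dividing through by 40 gives the monic gcd s³−s²−26s−24.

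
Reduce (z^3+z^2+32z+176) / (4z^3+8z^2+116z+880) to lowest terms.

(z+4)/(4z+20)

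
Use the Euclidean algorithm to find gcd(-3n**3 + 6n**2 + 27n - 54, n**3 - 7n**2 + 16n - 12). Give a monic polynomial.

Repeated division with remainder:
  -3n**3 + 6n**2 + 27n - 54 = (-3)(n**3 - 7n**2 + 16n - 12) + (-15n**2 + 75n - 90)
  n**3 - 7n**2 + 16n - 12 = (-(1/15)n + 2/15)(-15n**2 + 75n - 90) + (0)
Last nonzero remainder: -15n**2 + 75n - 90. Dividing through by -15 gives the monic gcd n**2 - 5n + 6.

n**2 - 5n + 6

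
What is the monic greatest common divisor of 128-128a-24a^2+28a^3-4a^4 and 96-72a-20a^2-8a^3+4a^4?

By polynomial division,
  -4a^4+28a^3-24a^2-128a+128 = (-1)(4a^4-8a^3-20a^2-72a+96) + (20a^3-44a^2-200a+224)
  4a^4-8a^3-20a^2-72a+96 = ((1/5)a+1/25)(20a^3-44a^2-200a+224) + ((544/25)a^2-(544/5)a+2176/25)
  20a^3-44a^2-200a+224 = ((125/136)a+175/68)((544/25)a^2-(544/5)a+2176/25) + (0)
Last nonzero remainder: (544/25)a^2-(544/5)a+2176/25. Dividing through by 544/25 gives the monic gcd a^2-5a+4.

4-5a+a^2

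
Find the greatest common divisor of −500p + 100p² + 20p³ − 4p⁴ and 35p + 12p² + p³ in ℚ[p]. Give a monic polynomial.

5p + p²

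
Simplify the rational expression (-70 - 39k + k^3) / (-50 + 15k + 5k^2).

By polynomial division,
  k^3 - 39k - 70 = ((1/5)k - 3/5)(5k^2 + 15k - 50) + (-20k - 100)
  5k^2 + 15k - 50 = (-(1/4)k + 1/2)(-20k - 100) + (0)
Last nonzero remainder: -20k - 100. Dividing through by -20 gives the monic gcd k + 5.
Cancel k + 5 from numerator and denominator to get the reduced form.

(-14 - 5k + k^2)/(-10 + 5k)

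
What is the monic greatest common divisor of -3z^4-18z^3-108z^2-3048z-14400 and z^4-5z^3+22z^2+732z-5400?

Apply the Euclidean algorithm:
  -3z^4-18z^3-108z^2-3048z-14400 = (-3)(z^4-5z^3+22z^2+732z-5400) + (-33z^3-42z^2-852z-30600)
  z^4-5z^3+22z^2+732z-5400 = (-(1/33)z+23/121)(-33z^3-42z^2-852z-30600) + ((504/121)z^2-(4032/121)z+50400/121)
  -33z^3-42z^2-852z-30600 = (-(1331/168)z-2057/28)((504/121)z^2-(4032/121)z+50400/121) + (0)
Last nonzero remainder: (504/121)z^2-(4032/121)z+50400/121. Dividing through by 504/121 gives the monic gcd z^2-8z+100.

z^2-8z+100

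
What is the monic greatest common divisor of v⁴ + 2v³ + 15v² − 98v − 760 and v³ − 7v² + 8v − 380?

Apply the Euclidean algorithm:
  v⁴ + 2v³ + 15v² − 98v − 760 = (v + 9)(v³ − 7v² + 8v − 380) + (70v² + 210v + 2660)
  v³ − 7v² + 8v − 380 = ((1/70)v − 1/7)(70v² + 210v + 2660) + (0)
Last nonzero remainder: 70v² + 210v + 2660. Dividing through by 70 gives the monic gcd v² + 3v + 38.

v² + 3v + 38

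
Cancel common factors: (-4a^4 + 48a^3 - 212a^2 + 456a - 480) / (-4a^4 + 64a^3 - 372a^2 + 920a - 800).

(a^2 - 3a + 6)/(a^2 - 7a + 10)

Repeated division with remainder:
  -4a^4 + 48a^3 - 212a^2 + 456a - 480 = (-4a^4 + 64a^3 - 372a^2 + 920a - 800) + (-16a^3 + 160a^2 - 464a + 320)
  -4a^4 + 64a^3 - 372a^2 + 920a - 800 = ((1/4)a - 3/2)(-16a^3 + 160a^2 - 464a + 320) + (-16a^2 + 144a - 320)
  -16a^3 + 160a^2 - 464a + 320 = (a - 1)(-16a^2 + 144a - 320) + (0)
Last nonzero remainder: -16a^2 + 144a - 320. Dividing through by -16 gives the monic gcd a^2 - 9a + 20.
Cancel a^2 - 9a + 20 from numerator and denominator to get the reduced form.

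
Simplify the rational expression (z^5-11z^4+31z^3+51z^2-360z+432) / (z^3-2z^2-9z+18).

(z^3-11z^2+40z-48)/(z-2)

Euclidean algorithm in ℚ[z]:
  z^5-11z^4+31z^3+51z^2-360z+432 = (z^2-9z+22)(z^3-2z^2-9z+18) + (-4z^2+36)
  z^3-2z^2-9z+18 = (-(1/4)z+1/2)(-4z^2+36) + (0)
Last nonzero remainder: -4z^2+36. Dividing through by -4 gives the monic gcd z^2-9.
Cancel z^2-9 from numerator and denominator to get the reduced form.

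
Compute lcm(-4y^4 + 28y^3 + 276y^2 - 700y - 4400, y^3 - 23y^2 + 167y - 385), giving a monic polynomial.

y^5 - 14y^4 - 20y^3 + 658y^2 - 125y - 7700

Repeated division with remainder:
  -4y^4 + 28y^3 + 276y^2 - 700y - 4400 = (-4y - 64)(y^3 - 23y^2 + 167y - 385) + (-528y^2 + 8448y - 29040)
  y^3 - 23y^2 + 167y - 385 = (-(1/528)y + 7/528)(-528y^2 + 8448y - 29040) + (0)
Last nonzero remainder: -528y^2 + 8448y - 29040. Dividing through by -528 gives the monic gcd y^2 - 16y + 55.
Then lcm(f, g) = f·g / gcd(f, g); expanding and making the result monic gives the answer.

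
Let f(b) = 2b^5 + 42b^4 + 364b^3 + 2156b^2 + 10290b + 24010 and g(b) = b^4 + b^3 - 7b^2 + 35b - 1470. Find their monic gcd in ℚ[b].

By polynomial division,
  2b^5 + 42b^4 + 364b^3 + 2156b^2 + 10290b + 24010 = (2b + 40)(b^4 + b^3 - 7b^2 + 35b - 1470) + (338b^3 + 2366b^2 + 11830b + 82810)
  b^4 + b^3 - 7b^2 + 35b - 1470 = ((1/338)b - 3/169)(338b^3 + 2366b^2 + 11830b + 82810) + (0)
Last nonzero remainder: 338b^3 + 2366b^2 + 11830b + 82810. Dividing through by 338 gives the monic gcd b^3 + 7b^2 + 35b + 245.

b^3 + 7b^2 + 35b + 245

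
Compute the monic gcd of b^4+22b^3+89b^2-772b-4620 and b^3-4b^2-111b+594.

Repeated division with remainder:
  b^4+22b^3+89b^2-772b-4620 = (b+26)(b^3-4b^2-111b+594) + (304b^2+1520b-20064)
  b^3-4b^2-111b+594 = ((1/304)b-9/304)(304b^2+1520b-20064) + (0)
Last nonzero remainder: 304b^2+1520b-20064. Dividing through by 304 gives the monic gcd b^2+5b-66.

b^2+5b-66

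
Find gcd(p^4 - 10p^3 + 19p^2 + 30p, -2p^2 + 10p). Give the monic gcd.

Euclidean algorithm in ℚ[p]:
  p^4 - 10p^3 + 19p^2 + 30p = (-(1/2)p^2 + (5/2)p + 3)(-2p^2 + 10p) + (0)
Last nonzero remainder: -2p^2 + 10p. Dividing through by -2 gives the monic gcd p^2 - 5p.

p^2 - 5p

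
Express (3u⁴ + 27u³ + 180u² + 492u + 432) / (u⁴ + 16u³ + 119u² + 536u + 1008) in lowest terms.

(3u² + 12u + 12)/(u² + 11u + 28)

Euclidean algorithm in ℚ[u]:
  3u⁴ + 27u³ + 180u² + 492u + 432 = (3)(u⁴ + 16u³ + 119u² + 536u + 1008) + (-21u³ - 177u² - 1116u - 2592)
  u⁴ + 16u³ + 119u² + 536u + 1008 = (-(1/21)u - 53/147)(-21u³ - 177u² - 1116u - 2592) + ((100/49)u² + (500/49)u + 3600/49)
  -21u³ - 177u² - 1116u - 2592 = (-(1029/100)u - 882/25)((100/49)u² + (500/49)u + 3600/49) + (0)
Last nonzero remainder: (100/49)u² + (500/49)u + 3600/49. Dividing through by 100/49 gives the monic gcd u² + 5u + 36.
Cancel u² + 5u + 36 from numerator and denominator to get the reduced form.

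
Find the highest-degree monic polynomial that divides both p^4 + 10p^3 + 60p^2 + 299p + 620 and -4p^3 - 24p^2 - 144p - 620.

Euclidean algorithm in ℚ[p]:
  p^4 + 10p^3 + 60p^2 + 299p + 620 = (-(1/4)p - 1)(-4p^3 - 24p^2 - 144p - 620) + (0)
Last nonzero remainder: -4p^3 - 24p^2 - 144p - 620. Dividing through by -4 gives the monic gcd p^3 + 6p^2 + 36p + 155.

p^3 + 6p^2 + 36p + 155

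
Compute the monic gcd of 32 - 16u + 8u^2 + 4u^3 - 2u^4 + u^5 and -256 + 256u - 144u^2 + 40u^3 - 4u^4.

Apply the Euclidean algorithm:
  u^5 - 2u^4 + 4u^3 + 8u^2 - 16u + 32 = (-(1/4)u - 2)(-4u^4 + 40u^3 - 144u^2 + 256u - 256) + (48u^3 - 216u^2 + 432u - 480)
  -4u^4 + 40u^3 - 144u^2 + 256u - 256 = (-(1/12)u + 11/24)(48u^3 - 216u^2 + 432u - 480) + (-9u^2 + 18u - 36)
  48u^3 - 216u^2 + 432u - 480 = (-(16/3)u + 40/3)(-9u^2 + 18u - 36) + (0)
Last nonzero remainder: -9u^2 + 18u - 36. Dividing through by -9 gives the monic gcd u^2 - 2u + 4.

4 - 2u + u^2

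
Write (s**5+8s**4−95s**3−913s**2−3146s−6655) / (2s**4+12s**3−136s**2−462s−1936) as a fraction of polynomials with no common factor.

(s**2−6s−55)/(2s−16)

Repeated division with remainder:
  s**5+8s**4−95s**3−913s**2−3146s−6655 = ((1/2)s+1)(2s**4+12s**3−136s**2−462s−1936) + (−39s**3−546s**2−1716s−4719)
  2s**4+12s**3−136s**2−462s−1936 = (−(2/39)s+16/39)(−39s**3−546s**2−1716s−4719) + (0)
Last nonzero remainder: −39s**3−546s**2−1716s−4719. Dividing through by −39 gives the monic gcd s**3+14s**2+44s+121.
Cancel s**3+14s**2+44s+121 from numerator and denominator to get the reduced form.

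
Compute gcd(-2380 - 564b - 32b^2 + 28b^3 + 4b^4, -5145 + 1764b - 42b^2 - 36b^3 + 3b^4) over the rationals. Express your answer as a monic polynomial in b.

-35 + 2b + b^2

Apply the Euclidean algorithm:
  4b^4 + 28b^3 - 32b^2 - 564b - 2380 = (4/3)(3b^4 - 36b^3 - 42b^2 + 1764b - 5145) + (76b^3 + 24b^2 - 2916b + 4480)
  3b^4 - 36b^3 - 42b^2 + 1764b - 5145 = ((3/76)b - 351/722)(76b^3 + 24b^2 - 2916b + 4480) + ((30603/361)b^2 + (61206/361)b - 1071105/361)
  76b^3 + 24b^2 - 2916b + 4480 = ((27436/30603)b - 46208/30603)((30603/361)b^2 + (61206/361)b - 1071105/361) + (0)
Last nonzero remainder: (30603/361)b^2 + (61206/361)b - 1071105/361. Dividing through by 30603/361 gives the monic gcd b^2 + 2b - 35.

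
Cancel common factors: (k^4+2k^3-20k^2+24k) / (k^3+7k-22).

Euclidean algorithm in ℚ[k]:
  k^4+2k^3-20k^2+24k = (k+2)(k^3+7k-22) + (-27k^2+32k+44)
  k^3+7k-22 = (-(1/27)k-32/729)(-27k^2+32k+44) + ((7315/729)k-14630/729)
  -27k^2+32k+44 = (-(19683/7315)k-1458/665)((7315/729)k-14630/729) + (0)
Last nonzero remainder: (7315/729)k-14630/729. Dividing through by 7315/729 gives the monic gcd k-2.
Cancel k-2 from numerator and denominator to get the reduced form.

(k^3+4k^2-12k)/(k^2+2k+11)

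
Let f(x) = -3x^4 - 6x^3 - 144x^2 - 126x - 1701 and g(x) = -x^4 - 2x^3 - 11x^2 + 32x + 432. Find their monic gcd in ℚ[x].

x^2 + 2x + 27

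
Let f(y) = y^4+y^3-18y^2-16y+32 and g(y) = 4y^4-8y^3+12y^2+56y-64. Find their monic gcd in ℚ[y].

By polynomial division,
  y^4+y^3-18y^2-16y+32 = (1/4)(4y^4-8y^3+12y^2+56y-64) + (3y^3-21y^2-30y+48)
  4y^4-8y^3+12y^2+56y-64 = ((4/3)y+20/3)(3y^3-21y^2-30y+48) + (192y^2+192y-384)
  3y^3-21y^2-30y+48 = ((1/64)y-1/8)(192y^2+192y-384) + (0)
Last nonzero remainder: 192y^2+192y-384. Dividing through by 192 gives the monic gcd y^2+y-2.

y^2+y-2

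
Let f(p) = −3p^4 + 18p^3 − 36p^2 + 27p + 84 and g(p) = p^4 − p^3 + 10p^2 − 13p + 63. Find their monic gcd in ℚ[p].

p^2 − 3p + 7

Euclidean algorithm in ℚ[p]:
  −3p^4 + 18p^3 − 36p^2 + 27p + 84 = (−3)(p^4 − p^3 + 10p^2 − 13p + 63) + (15p^3 − 6p^2 − 12p + 273)
  p^4 − p^3 + 10p^2 − 13p + 63 = ((1/15)p − 1/25)(15p^3 − 6p^2 − 12p + 273) + ((264/25)p^2 − (792/25)p + 1848/25)
  15p^3 − 6p^2 − 12p + 273 = ((125/88)p + 325/88)((264/25)p^2 − (792/25)p + 1848/25) + (0)
Last nonzero remainder: (264/25)p^2 − (792/25)p + 1848/25. Dividing through by 264/25 gives the monic gcd p^2 − 3p + 7.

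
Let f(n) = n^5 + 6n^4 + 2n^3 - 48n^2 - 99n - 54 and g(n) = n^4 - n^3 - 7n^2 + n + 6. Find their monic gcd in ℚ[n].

Repeated division with remainder:
  n^5 + 6n^4 + 2n^3 - 48n^2 - 99n - 54 = (n + 7)(n^4 - n^3 - 7n^2 + n + 6) + (16n^3 - 112n - 96)
  n^4 - n^3 - 7n^2 + n + 6 = ((1/16)n - 1/16)(16n^3 - 112n - 96) + (0)
Last nonzero remainder: 16n^3 - 112n - 96. Dividing through by 16 gives the monic gcd n^3 - 7n - 6.

n^3 - 7n - 6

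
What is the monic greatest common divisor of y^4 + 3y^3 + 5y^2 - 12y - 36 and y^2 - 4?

By polynomial division,
  y^4 + 3y^3 + 5y^2 - 12y - 36 = (y^2 + 3y + 9)(y^2 - 4) + (0)
The last nonzero remainder y^2 - 4 is already monic.

y^2 - 4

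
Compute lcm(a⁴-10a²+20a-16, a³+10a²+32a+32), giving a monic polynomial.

a⁶+6a⁵-2a⁴-40a³+24a²+64a-128

Apply the Euclidean algorithm:
  a⁴-10a²+20a-16 = (a-10)(a³+10a²+32a+32) + (58a²+308a+304)
  a³+10a²+32a+32 = ((1/58)a+68/841)(58a²+308a+304) + ((1560/841)a+6240/841)
  58a²+308a+304 = ((24389/780)a+15979/390)((1560/841)a+6240/841) + (0)
Last nonzero remainder: (1560/841)a+6240/841. Dividing through by 1560/841 gives the monic gcd a+4.
Then lcm(f, g) = f·g / gcd(f, g); expanding and making the result monic gives the answer.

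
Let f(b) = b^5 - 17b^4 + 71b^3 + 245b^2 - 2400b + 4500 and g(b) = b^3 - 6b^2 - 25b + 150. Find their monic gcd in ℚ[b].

b^3 - 6b^2 - 25b + 150

Euclidean algorithm in ℚ[b]:
  b^5 - 17b^4 + 71b^3 + 245b^2 - 2400b + 4500 = (b^2 - 11b + 30)(b^3 - 6b^2 - 25b + 150) + (0)
The last nonzero remainder b^3 - 6b^2 - 25b + 150 is already monic.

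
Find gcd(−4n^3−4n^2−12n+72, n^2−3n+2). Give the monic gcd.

Euclidean algorithm in ℚ[n]:
  −4n^3−4n^2−12n+72 = (−4n−16)(n^2−3n+2) + (−52n+104)
  n^2−3n+2 = (−(1/52)n+1/52)(−52n+104) + (0)
Last nonzero remainder: −52n+104. Dividing through by −52 gives the monic gcd n−2.

n−2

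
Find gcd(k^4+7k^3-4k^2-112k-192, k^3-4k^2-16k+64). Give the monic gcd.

By polynomial division,
  k^4+7k^3-4k^2-112k-192 = (k+11)(k^3-4k^2-16k+64) + (56k^2-896)
  k^3-4k^2-16k+64 = ((1/56)k-1/14)(56k^2-896) + (0)
Last nonzero remainder: 56k^2-896. Dividing through by 56 gives the monic gcd k^2-16.

k^2-16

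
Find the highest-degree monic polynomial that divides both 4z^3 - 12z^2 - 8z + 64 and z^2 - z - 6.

z + 2

Repeated division with remainder:
  4z^3 - 12z^2 - 8z + 64 = (4z - 8)(z^2 - z - 6) + (8z + 16)
  z^2 - z - 6 = ((1/8)z - 3/8)(8z + 16) + (0)
Last nonzero remainder: 8z + 16. Dividing through by 8 gives the monic gcd z + 2.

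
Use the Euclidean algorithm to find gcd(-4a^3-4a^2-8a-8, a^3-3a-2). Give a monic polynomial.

a+1

By polynomial division,
  -4a^3-4a^2-8a-8 = (-4)(a^3-3a-2) + (-4a^2-20a-16)
  a^3-3a-2 = (-(1/4)a+5/4)(-4a^2-20a-16) + (18a+18)
  -4a^2-20a-16 = (-(2/9)a-8/9)(18a+18) + (0)
Last nonzero remainder: 18a+18. Dividing through by 18 gives the monic gcd a+1.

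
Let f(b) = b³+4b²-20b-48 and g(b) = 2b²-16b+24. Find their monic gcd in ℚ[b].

1

By polynomial division,
  b³+4b²-20b-48 = ((1/2)b+6)(2b²-16b+24) + (64b-192)
  2b²-16b+24 = ((1/32)b-5/32)(64b-192) + (-6)
  64b-192 = (-(32/3)b+32)(-6) + (0)
The last nonzero remainder is the constant -6, so the polynomials are coprime and gcd = 1.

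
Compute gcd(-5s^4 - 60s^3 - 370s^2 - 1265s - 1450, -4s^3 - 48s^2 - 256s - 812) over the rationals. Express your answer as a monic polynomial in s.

s^2 + 5s + 29

Euclidean algorithm in ℚ[s]:
  -5s^4 - 60s^3 - 370s^2 - 1265s - 1450 = ((5/4)s)(-4s^3 - 48s^2 - 256s - 812) + (-50s^2 - 250s - 1450)
  -4s^3 - 48s^2 - 256s - 812 = ((2/25)s + 14/25)(-50s^2 - 250s - 1450) + (0)
Last nonzero remainder: -50s^2 - 250s - 1450. Dividing through by -50 gives the monic gcd s^2 + 5s + 29.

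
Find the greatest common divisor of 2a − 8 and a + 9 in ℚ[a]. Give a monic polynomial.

By polynomial division,
  2a − 8 = (2)(a + 9) + (−26)
  a + 9 = (−(1/26)a − 9/26)(−26) + (0)
The last nonzero remainder is the constant −26, so the polynomials are coprime and gcd = 1.

1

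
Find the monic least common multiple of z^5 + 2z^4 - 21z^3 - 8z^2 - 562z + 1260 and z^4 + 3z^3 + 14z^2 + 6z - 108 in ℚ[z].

z^6 + 5z^5 - 15z^4 - 71z^3 - 586z^2 - 426z + 3780

Euclidean algorithm in ℚ[z]:
  z^5 + 2z^4 - 21z^3 - 8z^2 - 562z + 1260 = (z - 1)(z^4 + 3z^3 + 14z^2 + 6z - 108) + (-32z^3 - 448z + 1152)
  z^4 + 3z^3 + 14z^2 + 6z - 108 = (-(1/32)z - 3/32)(-32z^3 - 448z + 1152) + (0)
Last nonzero remainder: -32z^3 - 448z + 1152. Dividing through by -32 gives the monic gcd z^3 + 14z - 36.
Then lcm(f, g) = f·g / gcd(f, g); expanding and making the result monic gives the answer.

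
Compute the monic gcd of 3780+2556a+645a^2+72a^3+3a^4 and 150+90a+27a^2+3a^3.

5+a

Repeated division with remainder:
  3a^4+72a^3+645a^2+2556a+3780 = (a+15)(3a^3+27a^2+90a+150) + (150a^2+1056a+1530)
  3a^3+27a^2+90a+150 = ((1/50)a+49/1250)(150a^2+1056a+1530) + ((11253/625)a+11253/125)
  150a^2+1056a+1530 = ((31250/3751)a+63750/3751)((11253/625)a+11253/125) + (0)
Last nonzero remainder: (11253/625)a+11253/125. Dividing through by 11253/625 gives the monic gcd a+5.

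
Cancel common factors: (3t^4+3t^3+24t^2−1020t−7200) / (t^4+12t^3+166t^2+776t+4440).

(3t^2−9t−120)/(t^2+8t+74)

By polynomial division,
  3t^4+3t^3+24t^2−1020t−7200 = (3)(t^4+12t^3+166t^2+776t+4440) + (−33t^3−474t^2−3348t−20520)
  t^4+12t^3+166t^2+776t+4440 = (−(1/33)t+26/363)(−33t^3−474t^2−3348t−20520) + ((11918/121)t^2+(47672/121)t+715080/121)
  −33t^3−474t^2−3348t−20520 = (−(3993/11918)t−20691/5959)((11918/121)t^2+(47672/121)t+715080/121) + (0)
Last nonzero remainder: (11918/121)t^2+(47672/121)t+715080/121. Dividing through by 11918/121 gives the monic gcd t^2+4t+60.
Cancel t^2+4t+60 from numerator and denominator to get the reduced form.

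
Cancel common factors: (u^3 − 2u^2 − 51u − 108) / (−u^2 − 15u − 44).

(−u^2 + 6u + 27)/(u + 11)

Apply the Euclidean algorithm:
  u^3 − 2u^2 − 51u − 108 = (−u + 17)(−u^2 − 15u − 44) + (160u + 640)
  −u^2 − 15u − 44 = (−(1/160)u − 11/160)(160u + 640) + (0)
Last nonzero remainder: 160u + 640. Dividing through by 160 gives the monic gcd u + 4.
Cancel u + 4 from numerator and denominator to get the reduced form.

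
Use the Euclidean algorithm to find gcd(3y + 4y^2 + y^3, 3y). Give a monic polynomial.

y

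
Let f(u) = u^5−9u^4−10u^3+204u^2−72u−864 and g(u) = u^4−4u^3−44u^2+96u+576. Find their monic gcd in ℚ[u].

u^3−8u^2−12u+144

Apply the Euclidean algorithm:
  u^5−9u^4−10u^3+204u^2−72u−864 = (u−5)(u^4−4u^3−44u^2+96u+576) + (14u^3−112u^2−168u+2016)
  u^4−4u^3−44u^2+96u+576 = ((1/14)u+2/7)(14u^3−112u^2−168u+2016) + (0)
Last nonzero remainder: 14u^3−112u^2−168u+2016. Dividing through by 14 gives the monic gcd u^3−8u^2−12u+144.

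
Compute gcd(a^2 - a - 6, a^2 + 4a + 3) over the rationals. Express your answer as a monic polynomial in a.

1

Apply the Euclidean algorithm:
  a^2 - a - 6 = (a^2 + 4a + 3) + (-5a - 9)
  a^2 + 4a + 3 = (-(1/5)a - 11/25)(-5a - 9) + (-24/25)
  -5a - 9 = ((125/24)a + 75/8)(-24/25) + (0)
The last nonzero remainder is the constant -24/25, so the polynomials are coprime and gcd = 1.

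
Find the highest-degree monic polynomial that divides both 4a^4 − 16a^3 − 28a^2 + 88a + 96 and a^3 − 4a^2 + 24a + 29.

Apply the Euclidean algorithm:
  4a^4 − 16a^3 − 28a^2 + 88a + 96 = (4a)(a^3 − 4a^2 + 24a + 29) + (−124a^2 − 28a + 96)
  a^3 − 4a^2 + 24a + 29 = (−(1/124)a + 131/3844)(−124a^2 − 28a + 96) + ((24725/961)a + 24725/961)
  −124a^2 − 28a + 96 = (−(119164/24725)a + 92256/24725)((24725/961)a + 24725/961) + (0)
Last nonzero remainder: (24725/961)a + 24725/961. Dividing through by 24725/961 gives the monic gcd a + 1.

a + 1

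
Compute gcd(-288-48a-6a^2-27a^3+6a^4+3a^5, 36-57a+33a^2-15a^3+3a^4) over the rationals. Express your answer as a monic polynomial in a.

Euclidean algorithm in ℚ[a]:
  3a^5+6a^4-27a^3-6a^2-48a-288 = (a+7)(3a^4-15a^3+33a^2-57a+36) + (45a^3-180a^2+315a-540)
  3a^4-15a^3+33a^2-57a+36 = ((1/15)a-1/15)(45a^3-180a^2+315a-540) + (0)
Last nonzero remainder: 45a^3-180a^2+315a-540. Dividing through by 45 gives the monic gcd a^3-4a^2+7a-12.

-12+7a-4a^2+a^3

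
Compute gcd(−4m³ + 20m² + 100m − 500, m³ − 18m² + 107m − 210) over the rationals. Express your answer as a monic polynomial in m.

Euclidean algorithm in ℚ[m]:
  −4m³ + 20m² + 100m − 500 = (−4)(m³ − 18m² + 107m − 210) + (−52m² + 528m − 1340)
  m³ − 18m² + 107m − 210 = (−(1/52)m + 51/338)(−52m² + 528m − 1340) + ((264/169)m − 1320/169)
  −52m² + 528m − 1340 = (−(2197/66)m + 11323/66)((264/169)m − 1320/169) + (0)
Last nonzero remainder: (264/169)m − 1320/169. Dividing through by 264/169 gives the monic gcd m − 5.

m − 5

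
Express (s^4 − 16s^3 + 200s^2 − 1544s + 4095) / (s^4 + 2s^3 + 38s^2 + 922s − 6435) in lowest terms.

Apply the Euclidean algorithm:
  s^4 − 16s^3 + 200s^2 − 1544s + 4095 = (s^4 + 2s^3 + 38s^2 + 922s − 6435) + (−18s^3 + 162s^2 − 2466s + 10530)
  s^4 + 2s^3 + 38s^2 + 922s − 6435 = (−(1/18)s − 11/18)(−18s^3 + 162s^2 − 2466s + 10530) + (0)
Last nonzero remainder: −18s^3 + 162s^2 − 2466s + 10530. Dividing through by −18 gives the monic gcd s^3 − 9s^2 + 137s − 585.
Cancel s^3 − 9s^2 + 137s − 585 from numerator and denominator to get the reduced form.

(s − 7)/(s + 11)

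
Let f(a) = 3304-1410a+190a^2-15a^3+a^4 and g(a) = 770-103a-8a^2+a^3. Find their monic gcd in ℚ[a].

-7+a

Apply the Euclidean algorithm:
  a^4-15a^3+190a^2-1410a+3304 = (a-7)(a^3-8a^2-103a+770) + (237a^2-2901a+8694)
  a^3-8a^2-103a+770 = ((1/237)a+335/18723)(237a^2-2901a+8694) + (-(547820/6241)a+3834740/6241)
  237a^2-2901a+8694 = (-(1479117/547820)a+3875661/273910)(-(547820/6241)a+3834740/6241) + (0)
Last nonzero remainder: -(547820/6241)a+3834740/6241. Dividing through by -547820/6241 gives the monic gcd a-7.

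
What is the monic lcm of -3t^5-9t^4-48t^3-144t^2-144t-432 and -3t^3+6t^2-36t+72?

t^6+t^5+10t^4+16t^3-48t^2+48t-288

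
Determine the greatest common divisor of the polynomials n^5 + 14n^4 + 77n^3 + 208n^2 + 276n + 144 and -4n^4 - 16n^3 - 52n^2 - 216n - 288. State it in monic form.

Repeated division with remainder:
  n^5 + 14n^4 + 77n^3 + 208n^2 + 276n + 144 = (-(1/4)n - 5/2)(-4n^4 - 16n^3 - 52n^2 - 216n - 288) + (24n^3 + 24n^2 - 336n - 576)
  -4n^4 - 16n^3 - 52n^2 - 216n - 288 = (-(1/6)n - 1/2)(24n^3 + 24n^2 - 336n - 576) + (-96n^2 - 480n - 576)
  24n^3 + 24n^2 - 336n - 576 = (-(1/4)n + 1)(-96n^2 - 480n - 576) + (0)
Last nonzero remainder: -96n^2 - 480n - 576. Dividing through by -96 gives the monic gcd n^2 + 5n + 6.

n^2 + 5n + 6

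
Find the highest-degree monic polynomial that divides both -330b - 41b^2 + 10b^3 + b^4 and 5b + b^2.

Apply the Euclidean algorithm:
  b^4 + 10b^3 - 41b^2 - 330b = (b^2 + 5b - 66)(b^2 + 5b) + (0)
The last nonzero remainder b^2 + 5b is already monic.

5b + b^2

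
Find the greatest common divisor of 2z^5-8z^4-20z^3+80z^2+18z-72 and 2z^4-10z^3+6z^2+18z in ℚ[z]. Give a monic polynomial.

Apply the Euclidean algorithm:
  2z^5-8z^4-20z^3+80z^2+18z-72 = (z+1)(2z^4-10z^3+6z^2+18z) + (-16z^3+56z^2-72)
  2z^4-10z^3+6z^2+18z = (-(1/8)z+3/16)(-16z^3+56z^2-72) + (-(9/2)z^2+9z+27/2)
  -16z^3+56z^2-72 = ((32/9)z-16/3)(-(9/2)z^2+9z+27/2) + (0)
Last nonzero remainder: -(9/2)z^2+9z+27/2. Dividing through by -9/2 gives the monic gcd z^2-2z-3.

z^2-2z-3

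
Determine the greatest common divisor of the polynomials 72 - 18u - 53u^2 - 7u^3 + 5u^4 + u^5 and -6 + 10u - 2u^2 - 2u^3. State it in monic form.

-3 + 2u + u^2

By polynomial division,
  u^5 + 5u^4 - 7u^3 - 53u^2 - 18u + 72 = (-(1/2)u^2 - 2u + 3)(-2u^3 - 2u^2 + 10u - 6) + (-30u^2 - 60u + 90)
  -2u^3 - 2u^2 + 10u - 6 = ((1/15)u - 1/15)(-30u^2 - 60u + 90) + (0)
Last nonzero remainder: -30u^2 - 60u + 90. Dividing through by -30 gives the monic gcd u^2 + 2u - 3.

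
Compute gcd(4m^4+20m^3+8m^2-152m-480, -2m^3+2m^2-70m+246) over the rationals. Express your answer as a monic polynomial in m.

m-3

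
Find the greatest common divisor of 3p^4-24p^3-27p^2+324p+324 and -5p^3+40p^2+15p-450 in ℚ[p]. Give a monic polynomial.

Euclidean algorithm in ℚ[p]:
  3p^4-24p^3-27p^2+324p+324 = (-(3/5)p)(-5p^3+40p^2+15p-450) + (-18p^2+54p+324)
  -5p^3+40p^2+15p-450 = ((5/18)p-25/18)(-18p^2+54p+324) + (0)
Last nonzero remainder: -18p^2+54p+324. Dividing through by -18 gives the monic gcd p^2-3p-18.

p^2-3p-18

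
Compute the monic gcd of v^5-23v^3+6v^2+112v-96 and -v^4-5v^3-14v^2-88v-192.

Apply the Euclidean algorithm:
  v^5-23v^3+6v^2+112v-96 = (-v+5)(-v^4-5v^3-14v^2-88v-192) + (-12v^3-12v^2+360v+864)
  -v^4-5v^3-14v^2-88v-192 = ((1/12)v+1/3)(-12v^3-12v^2+360v+864) + (-40v^2-280v-480)
  -12v^3-12v^2+360v+864 = ((3/10)v-9/5)(-40v^2-280v-480) + (0)
Last nonzero remainder: -40v^2-280v-480. Dividing through by -40 gives the monic gcd v^2+7v+12.

v^2+7v+12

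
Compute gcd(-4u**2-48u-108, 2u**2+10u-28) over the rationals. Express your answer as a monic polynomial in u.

1

Euclidean algorithm in ℚ[u]:
  -4u**2-48u-108 = (-2)(2u**2+10u-28) + (-28u-164)
  2u**2+10u-28 = (-(1/14)u+3/49)(-28u-164) + (-880/49)
  -28u-164 = ((343/220)u+2009/220)(-880/49) + (0)
The last nonzero remainder is the constant -880/49, so the polynomials are coprime and gcd = 1.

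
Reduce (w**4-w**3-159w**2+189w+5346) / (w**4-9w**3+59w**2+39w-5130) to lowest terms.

(w**2+2w-99)/(w**2-6w+95)

By polynomial division,
  w**4-w**3-159w**2+189w+5346 = (w**4-9w**3+59w**2+39w-5130) + (8w**3-218w**2+150w+10476)
  w**4-9w**3+59w**2+39w-5130 = ((1/8)w+73/32)(8w**3-218w**2+150w+10476) + ((8601/16)w**2-(25803/16)w-232227/8)
  8w**3-218w**2+150w+10476 = ((128/8601)w-3104/8601)((8601/16)w**2-(25803/16)w-232227/8) + (0)
Last nonzero remainder: (8601/16)w**2-(25803/16)w-232227/8. Dividing through by 8601/16 gives the monic gcd w**2-3w-54.
Cancel w**2-3w-54 from numerator and denominator to get the reduced form.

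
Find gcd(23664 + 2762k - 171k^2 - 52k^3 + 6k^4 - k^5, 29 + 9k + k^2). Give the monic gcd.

Repeated division with remainder:
  -k^5 + 6k^4 - 52k^3 - 171k^2 + 2762k + 23664 = (-k^3 + 15k^2 - 158k + 816)(k^2 + 9k + 29) + (0)
The last nonzero remainder k^2 + 9k + 29 is already monic.

29 + 9k + k^2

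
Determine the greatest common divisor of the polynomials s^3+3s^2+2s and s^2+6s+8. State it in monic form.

s+2

Euclidean algorithm in ℚ[s]:
  s^3+3s^2+2s = (s-3)(s^2+6s+8) + (12s+24)
  s^2+6s+8 = ((1/12)s+1/3)(12s+24) + (0)
Last nonzero remainder: 12s+24. Dividing through by 12 gives the monic gcd s+2.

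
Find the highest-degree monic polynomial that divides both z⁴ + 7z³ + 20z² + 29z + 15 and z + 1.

z + 1

Repeated division with remainder:
  z⁴ + 7z³ + 20z² + 29z + 15 = (z³ + 6z² + 14z + 15)(z + 1) + (0)
The last nonzero remainder z + 1 is already monic.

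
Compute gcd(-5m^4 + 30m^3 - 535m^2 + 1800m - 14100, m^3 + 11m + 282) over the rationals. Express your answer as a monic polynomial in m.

Repeated division with remainder:
  -5m^4 + 30m^3 - 535m^2 + 1800m - 14100 = (-5m + 30)(m^3 + 11m + 282) + (-480m^2 + 2880m - 22560)
  m^3 + 11m + 282 = (-(1/480)m - 1/80)(-480m^2 + 2880m - 22560) + (0)
Last nonzero remainder: -480m^2 + 2880m - 22560. Dividing through by -480 gives the monic gcd m^2 - 6m + 47.

m^2 - 6m + 47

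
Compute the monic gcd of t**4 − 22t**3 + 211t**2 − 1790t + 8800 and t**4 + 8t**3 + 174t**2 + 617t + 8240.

Apply the Euclidean algorithm:
  t**4 − 22t**3 + 211t**2 − 1790t + 8800 = (t**4 + 8t**3 + 174t**2 + 617t + 8240) + (−30t**3 + 37t**2 − 2407t + 560)
  t**4 + 8t**3 + 174t**2 + 617t + 8240 = (−(1/30)t − 277/900)(−30t**3 + 37t**2 − 2407t + 560) + ((94639/900)t**2 − (94639/900)t + 378556/45)
  −30t**3 + 37t**2 − 2407t + 560 = (−(27000/94639)t + 6300/94639)((94639/900)t**2 − (94639/900)t + 378556/45) + (0)
Last nonzero remainder: (94639/900)t**2 − (94639/900)t + 378556/45. Dividing through by 94639/900 gives the monic gcd t**2 − t + 80.

t**2 − t + 80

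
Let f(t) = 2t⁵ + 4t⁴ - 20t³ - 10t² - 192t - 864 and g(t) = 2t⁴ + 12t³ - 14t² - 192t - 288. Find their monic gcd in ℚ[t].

By polynomial division,
  2t⁵ + 4t⁴ - 20t³ - 10t² - 192t - 864 = (t - 4)(2t⁴ + 12t³ - 14t² - 192t - 288) + (42t³ + 126t² - 672t - 2016)
  2t⁴ + 12t³ - 14t² - 192t - 288 = ((1/21)t + 1/7)(42t³ + 126t² - 672t - 2016) + (0)
Last nonzero remainder: 42t³ + 126t² - 672t - 2016. Dividing through by 42 gives the monic gcd t³ + 3t² - 16t - 48.

t³ + 3t² - 16t - 48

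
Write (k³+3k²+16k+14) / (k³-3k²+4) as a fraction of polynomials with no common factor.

Euclidean algorithm in ℚ[k]:
  k³+3k²+16k+14 = (k³-3k²+4) + (6k²+16k+10)
  k³-3k²+4 = ((1/6)k-17/18)(6k²+16k+10) + ((121/9)k+121/9)
  6k²+16k+10 = ((54/121)k+90/121)((121/9)k+121/9) + (0)
Last nonzero remainder: (121/9)k+121/9. Dividing through by 121/9 gives the monic gcd k+1.
Cancel k+1 from numerator and denominator to get the reduced form.

(k²+2k+14)/(k²-4k+4)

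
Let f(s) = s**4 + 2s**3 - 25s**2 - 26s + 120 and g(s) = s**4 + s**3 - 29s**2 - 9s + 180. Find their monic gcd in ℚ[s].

Repeated division with remainder:
  s**4 + 2s**3 - 25s**2 - 26s + 120 = (s**4 + s**3 - 29s**2 - 9s + 180) + (s**3 + 4s**2 - 17s - 60)
  s**4 + s**3 - 29s**2 - 9s + 180 = (s - 3)(s**3 + 4s**2 - 17s - 60) + (0)
The last nonzero remainder s**3 + 4s**2 - 17s - 60 is already monic.

s**3 + 4s**2 - 17s - 60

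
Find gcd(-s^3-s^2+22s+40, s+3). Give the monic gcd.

Repeated division with remainder:
  -s^3-s^2+22s+40 = (-s^2+2s+16)(s+3) + (-8)
  s+3 = (-(1/8)s-3/8)(-8) + (0)
The last nonzero remainder is the constant -8, so the polynomials are coprime and gcd = 1.

1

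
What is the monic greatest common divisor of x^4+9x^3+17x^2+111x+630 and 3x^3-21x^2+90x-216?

Apply the Euclidean algorithm:
  x^4+9x^3+17x^2+111x+630 = ((1/3)x+16/3)(3x^3-21x^2+90x-216) + (99x^2-297x+1782)
  3x^3-21x^2+90x-216 = ((1/33)x-4/33)(99x^2-297x+1782) + (0)
Last nonzero remainder: 99x^2-297x+1782. Dividing through by 99 gives the monic gcd x^2-3x+18.

x^2-3x+18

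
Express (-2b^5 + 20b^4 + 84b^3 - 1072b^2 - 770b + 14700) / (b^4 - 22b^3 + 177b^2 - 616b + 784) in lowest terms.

(-2b^3 - 8b^2 + 70b + 300)/(b^2 - 8b + 16)

Repeated division with remainder:
  -2b^5 + 20b^4 + 84b^3 - 1072b^2 - 770b + 14700 = (-2b - 24)(b^4 - 22b^3 + 177b^2 - 616b + 784) + (-90b^3 + 1944b^2 - 13986b + 33516)
  b^4 - 22b^3 + 177b^2 - 616b + 784 = (-(1/90)b + 1/225)(-90b^3 + 1944b^2 - 13986b + 33516) + ((324/25)b^2 - (4536/25)b + 15876/25)
  -90b^3 + 1944b^2 - 13986b + 33516 = (-(125/18)b + 475/9)((324/25)b^2 - (4536/25)b + 15876/25) + (0)
Last nonzero remainder: (324/25)b^2 - (4536/25)b + 15876/25. Dividing through by 324/25 gives the monic gcd b^2 - 14b + 49.
Cancel b^2 - 14b + 49 from numerator and denominator to get the reduced form.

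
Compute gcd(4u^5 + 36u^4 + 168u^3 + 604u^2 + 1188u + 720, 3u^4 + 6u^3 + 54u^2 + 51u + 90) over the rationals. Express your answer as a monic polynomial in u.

Repeated division with remainder:
  4u^5 + 36u^4 + 168u^3 + 604u^2 + 1188u + 720 = ((4/3)u + 28/3)(3u^4 + 6u^3 + 54u^2 + 51u + 90) + (40u^3 + 32u^2 + 592u − 120)
  3u^4 + 6u^3 + 54u^2 + 51u + 90 = ((3/40)u + 9/100)(40u^3 + 32u^2 + 592u − 120) + ((168/25)u^2 + (168/25)u + 504/5)
  40u^3 + 32u^2 + 592u − 120 = ((125/21)u − 25/21)((168/25)u^2 + (168/25)u + 504/5) + (0)
Last nonzero remainder: (168/25)u^2 + (168/25)u + 504/5. Dividing through by 168/25 gives the monic gcd u^2 + u + 15.

u^2 + u + 15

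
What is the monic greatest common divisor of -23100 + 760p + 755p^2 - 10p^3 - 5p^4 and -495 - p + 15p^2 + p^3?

11 + p

By polynomial division,
  -5p^4 - 10p^3 + 755p^2 + 760p - 23100 = (-5p + 65)(p^3 + 15p^2 - p - 495) + (-225p^2 - 1650p + 9075)
  p^3 + 15p^2 - p - 495 = (-(1/225)p - 23/675)(-225p^2 - 1650p + 9075) + (-(152/9)p - 1672/9)
  -225p^2 - 1650p + 9075 = ((2025/152)p - 7425/152)(-(152/9)p - 1672/9) + (0)
Last nonzero remainder: -(152/9)p - 1672/9. Dividing through by -152/9 gives the monic gcd p + 11.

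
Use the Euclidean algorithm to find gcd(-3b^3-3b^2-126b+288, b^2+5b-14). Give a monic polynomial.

b-2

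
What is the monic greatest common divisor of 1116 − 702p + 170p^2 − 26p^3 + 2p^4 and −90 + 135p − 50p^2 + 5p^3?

18 − 9p + p^2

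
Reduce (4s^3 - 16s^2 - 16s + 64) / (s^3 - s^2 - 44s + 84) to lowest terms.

Apply the Euclidean algorithm:
  4s^3 - 16s^2 - 16s + 64 = (4)(s^3 - s^2 - 44s + 84) + (-12s^2 + 160s - 272)
  s^3 - s^2 - 44s + 84 = (-(1/12)s - 37/36)(-12s^2 + 160s - 272) + ((880/9)s - 1760/9)
  -12s^2 + 160s - 272 = (-(27/220)s + 153/110)((880/9)s - 1760/9) + (0)
Last nonzero remainder: (880/9)s - 1760/9. Dividing through by 880/9 gives the monic gcd s - 2.
Cancel s - 2 from numerator and denominator to get the reduced form.

(4s^2 - 8s - 32)/(s^2 + s - 42)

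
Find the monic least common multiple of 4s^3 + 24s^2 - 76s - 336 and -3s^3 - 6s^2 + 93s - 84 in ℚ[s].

Euclidean algorithm in ℚ[s]:
  4s^3 + 24s^2 - 76s - 336 = (-4/3)(-3s^3 - 6s^2 + 93s - 84) + (16s^2 + 48s - 448)
  -3s^3 - 6s^2 + 93s - 84 = (-(3/16)s + 3/16)(16s^2 + 48s - 448) + (0)
Last nonzero remainder: 16s^2 + 48s - 448. Dividing through by 16 gives the monic gcd s^2 + 3s - 28.
Then lcm(f, g) = f·g / gcd(f, g); expanding and making the result monic gives the answer.

s^4 + 5s^3 - 25s^2 - 65s + 84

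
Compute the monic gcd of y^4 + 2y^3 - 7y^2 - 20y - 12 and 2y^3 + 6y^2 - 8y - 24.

Repeated division with remainder:
  y^4 + 2y^3 - 7y^2 - 20y - 12 = ((1/2)y - 1/2)(2y^3 + 6y^2 - 8y - 24) + (-12y - 24)
  2y^3 + 6y^2 - 8y - 24 = (-(1/6)y^2 - (1/6)y + 1)(-12y - 24) + (0)
Last nonzero remainder: -12y - 24. Dividing through by -12 gives the monic gcd y + 2.

y + 2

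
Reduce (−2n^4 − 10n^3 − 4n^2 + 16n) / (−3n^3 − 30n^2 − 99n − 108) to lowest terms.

(2n^3 + 2n^2 − 4n)/(3n^2 + 18n + 27)

Repeated division with remainder:
  −2n^4 − 10n^3 − 4n^2 + 16n = ((2/3)n − 10/3)(−3n^3 − 30n^2 − 99n − 108) + (−38n^2 − 242n − 360)
  −3n^3 − 30n^2 − 99n − 108 = ((3/38)n + 207/722)(−38n^2 − 242n − 360) + (−(432/361)n − 1728/361)
  −38n^2 − 242n − 360 = ((6859/216)n + 1805/24)(−(432/361)n − 1728/361) + (0)
Last nonzero remainder: −(432/361)n − 1728/361. Dividing through by −432/361 gives the monic gcd n + 4.
Cancel n + 4 from numerator and denominator to get the reduced form.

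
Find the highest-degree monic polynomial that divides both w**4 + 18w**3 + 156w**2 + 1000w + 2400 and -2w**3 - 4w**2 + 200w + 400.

Repeated division with remainder:
  w**4 + 18w**3 + 156w**2 + 1000w + 2400 = (-(1/2)w - 8)(-2w**3 - 4w**2 + 200w + 400) + (224w**2 + 2800w + 5600)
  -2w**3 - 4w**2 + 200w + 400 = (-(1/112)w + 3/32)(224w**2 + 2800w + 5600) + (-(25/2)w - 125)
  224w**2 + 2800w + 5600 = (-(448/25)w - 224/5)(-(25/2)w - 125) + (0)
Last nonzero remainder: -(25/2)w - 125. Dividing through by -25/2 gives the monic gcd w + 10.

w + 10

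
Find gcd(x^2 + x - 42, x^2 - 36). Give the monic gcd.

x - 6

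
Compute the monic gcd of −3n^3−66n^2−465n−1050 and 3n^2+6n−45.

n+5

Euclidean algorithm in ℚ[n]:
  −3n^3−66n^2−465n−1050 = (−n−20)(3n^2+6n−45) + (−390n−1950)
  3n^2+6n−45 = (−(1/130)n+3/130)(−390n−1950) + (0)
Last nonzero remainder: −390n−1950. Dividing through by −390 gives the monic gcd n+5.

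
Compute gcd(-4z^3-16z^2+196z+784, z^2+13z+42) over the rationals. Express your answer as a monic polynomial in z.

z+7

Apply the Euclidean algorithm:
  -4z^3-16z^2+196z+784 = (-4z+36)(z^2+13z+42) + (-104z-728)
  z^2+13z+42 = (-(1/104)z-3/52)(-104z-728) + (0)
Last nonzero remainder: -104z-728. Dividing through by -104 gives the monic gcd z+7.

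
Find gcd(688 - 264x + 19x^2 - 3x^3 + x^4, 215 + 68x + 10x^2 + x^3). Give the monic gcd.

43 + 5x + x^2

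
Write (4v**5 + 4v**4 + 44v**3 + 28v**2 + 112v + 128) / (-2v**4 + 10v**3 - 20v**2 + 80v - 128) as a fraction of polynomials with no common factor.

(-2v**3 - 6v - 8)/(v**2 - 6v + 8)

Euclidean algorithm in ℚ[v]:
  4v**5 + 4v**4 + 44v**3 + 28v**2 + 112v + 128 = (-2v - 12)(-2v**4 + 10v**3 - 20v**2 + 80v - 128) + (124v**3 - 52v**2 + 816v - 1408)
  -2v**4 + 10v**3 - 20v**2 + 80v - 128 = (-(1/62)v + 71/961)(124v**3 - 52v**2 + 816v - 1408) + (-(2880/961)v**2 - (2880/961)v - 23040/961)
  124v**3 - 52v**2 + 816v - 1408 = (-(29791/720)v + 10571/180)(-(2880/961)v**2 - (2880/961)v - 23040/961) + (0)
Last nonzero remainder: -(2880/961)v**2 - (2880/961)v - 23040/961. Dividing through by -2880/961 gives the monic gcd v**2 + v + 8.
Cancel v**2 + v + 8 from numerator and denominator to get the reduced form.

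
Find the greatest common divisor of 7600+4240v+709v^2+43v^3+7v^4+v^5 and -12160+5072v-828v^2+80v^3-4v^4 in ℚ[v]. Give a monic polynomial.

Apply the Euclidean algorithm:
  v^5+7v^4+43v^3+709v^2+4240v+7600 = (-(1/4)v-27/4)(-4v^4+80v^3-828v^2+5072v-12160) + (376v^3-3612v^2+35436v-74480)
  -4v^4+80v^3-828v^2+5072v-12160 = (-(1/94)v+977/8836)(376v^3-3612v^2+35436v-74480) + (-(114075/2209)v^2+(798525/2209)v-8669700/2209)
  376v^3-3612v^2+35436v-74480 = (-(830584/114075)v+432964/22815)(-(114075/2209)v^2+(798525/2209)v-8669700/2209) + (0)
Last nonzero remainder: -(114075/2209)v^2+(798525/2209)v-8669700/2209. Dividing through by -114075/2209 gives the monic gcd v^2-7v+76.

76-7v+v^2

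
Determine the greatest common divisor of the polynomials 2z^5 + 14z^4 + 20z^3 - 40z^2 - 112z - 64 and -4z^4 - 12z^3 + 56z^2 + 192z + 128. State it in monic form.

Repeated division with remainder:
  2z^5 + 14z^4 + 20z^3 - 40z^2 - 112z - 64 = (-(1/2)z - 2)(-4z^4 - 12z^3 + 56z^2 + 192z + 128) + (24z^3 + 168z^2 + 336z + 192)
  -4z^4 - 12z^3 + 56z^2 + 192z + 128 = (-(1/6)z + 2/3)(24z^3 + 168z^2 + 336z + 192) + (0)
Last nonzero remainder: 24z^3 + 168z^2 + 336z + 192. Dividing through by 24 gives the monic gcd z^3 + 7z^2 + 14z + 8.

z^3 + 7z^2 + 14z + 8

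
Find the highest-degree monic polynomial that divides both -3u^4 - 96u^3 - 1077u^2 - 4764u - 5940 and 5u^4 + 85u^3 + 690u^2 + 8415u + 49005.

u^2 + 20u + 99

Repeated division with remainder:
  -3u^4 - 96u^3 - 1077u^2 - 4764u - 5940 = (-3/5)(5u^4 + 85u^3 + 690u^2 + 8415u + 49005) + (-45u^3 - 663u^2 + 285u + 23463)
  5u^4 + 85u^3 + 690u^2 + 8415u + 49005 = (-(1/9)u - 34/135)(-45u^3 - 663u^2 + 285u + 23463) + ((24961/45)u^2 + (99844/9)u + 274571/5)
  -45u^3 - 663u^2 + 285u + 23463 = (-(2025/24961)u + 10665/24961)((24961/45)u^2 + (99844/9)u + 274571/5) + (0)
Last nonzero remainder: (24961/45)u^2 + (99844/9)u + 274571/5. Dividing through by 24961/45 gives the monic gcd u^2 + 20u + 99.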